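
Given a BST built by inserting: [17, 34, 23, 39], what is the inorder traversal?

Tree insertion order: [17, 34, 23, 39]
Tree (level-order array): [17, None, 34, 23, 39]
Inorder traversal: [17, 23, 34, 39]


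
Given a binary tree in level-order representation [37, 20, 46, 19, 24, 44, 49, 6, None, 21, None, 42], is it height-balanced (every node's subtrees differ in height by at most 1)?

Tree (level-order array): [37, 20, 46, 19, 24, 44, 49, 6, None, 21, None, 42]
Definition: a tree is height-balanced if, at every node, |h(left) - h(right)| <= 1 (empty subtree has height -1).
Bottom-up per-node check:
  node 6: h_left=-1, h_right=-1, diff=0 [OK], height=0
  node 19: h_left=0, h_right=-1, diff=1 [OK], height=1
  node 21: h_left=-1, h_right=-1, diff=0 [OK], height=0
  node 24: h_left=0, h_right=-1, diff=1 [OK], height=1
  node 20: h_left=1, h_right=1, diff=0 [OK], height=2
  node 42: h_left=-1, h_right=-1, diff=0 [OK], height=0
  node 44: h_left=0, h_right=-1, diff=1 [OK], height=1
  node 49: h_left=-1, h_right=-1, diff=0 [OK], height=0
  node 46: h_left=1, h_right=0, diff=1 [OK], height=2
  node 37: h_left=2, h_right=2, diff=0 [OK], height=3
All nodes satisfy the balance condition.
Result: Balanced


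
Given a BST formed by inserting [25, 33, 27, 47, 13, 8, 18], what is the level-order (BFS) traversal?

Tree insertion order: [25, 33, 27, 47, 13, 8, 18]
Tree (level-order array): [25, 13, 33, 8, 18, 27, 47]
BFS from the root, enqueuing left then right child of each popped node:
  queue [25] -> pop 25, enqueue [13, 33], visited so far: [25]
  queue [13, 33] -> pop 13, enqueue [8, 18], visited so far: [25, 13]
  queue [33, 8, 18] -> pop 33, enqueue [27, 47], visited so far: [25, 13, 33]
  queue [8, 18, 27, 47] -> pop 8, enqueue [none], visited so far: [25, 13, 33, 8]
  queue [18, 27, 47] -> pop 18, enqueue [none], visited so far: [25, 13, 33, 8, 18]
  queue [27, 47] -> pop 27, enqueue [none], visited so far: [25, 13, 33, 8, 18, 27]
  queue [47] -> pop 47, enqueue [none], visited so far: [25, 13, 33, 8, 18, 27, 47]
Result: [25, 13, 33, 8, 18, 27, 47]


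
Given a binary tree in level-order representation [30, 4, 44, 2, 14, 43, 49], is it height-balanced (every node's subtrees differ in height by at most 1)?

Tree (level-order array): [30, 4, 44, 2, 14, 43, 49]
Definition: a tree is height-balanced if, at every node, |h(left) - h(right)| <= 1 (empty subtree has height -1).
Bottom-up per-node check:
  node 2: h_left=-1, h_right=-1, diff=0 [OK], height=0
  node 14: h_left=-1, h_right=-1, diff=0 [OK], height=0
  node 4: h_left=0, h_right=0, diff=0 [OK], height=1
  node 43: h_left=-1, h_right=-1, diff=0 [OK], height=0
  node 49: h_left=-1, h_right=-1, diff=0 [OK], height=0
  node 44: h_left=0, h_right=0, diff=0 [OK], height=1
  node 30: h_left=1, h_right=1, diff=0 [OK], height=2
All nodes satisfy the balance condition.
Result: Balanced


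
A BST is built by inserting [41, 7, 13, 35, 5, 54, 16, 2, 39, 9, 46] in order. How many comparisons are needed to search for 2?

Search path for 2: 41 -> 7 -> 5 -> 2
Found: True
Comparisons: 4


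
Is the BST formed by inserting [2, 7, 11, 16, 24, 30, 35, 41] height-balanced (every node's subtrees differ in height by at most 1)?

Tree (level-order array): [2, None, 7, None, 11, None, 16, None, 24, None, 30, None, 35, None, 41]
Definition: a tree is height-balanced if, at every node, |h(left) - h(right)| <= 1 (empty subtree has height -1).
Bottom-up per-node check:
  node 41: h_left=-1, h_right=-1, diff=0 [OK], height=0
  node 35: h_left=-1, h_right=0, diff=1 [OK], height=1
  node 30: h_left=-1, h_right=1, diff=2 [FAIL (|-1-1|=2 > 1)], height=2
  node 24: h_left=-1, h_right=2, diff=3 [FAIL (|-1-2|=3 > 1)], height=3
  node 16: h_left=-1, h_right=3, diff=4 [FAIL (|-1-3|=4 > 1)], height=4
  node 11: h_left=-1, h_right=4, diff=5 [FAIL (|-1-4|=5 > 1)], height=5
  node 7: h_left=-1, h_right=5, diff=6 [FAIL (|-1-5|=6 > 1)], height=6
  node 2: h_left=-1, h_right=6, diff=7 [FAIL (|-1-6|=7 > 1)], height=7
Node 30 violates the condition: |-1 - 1| = 2 > 1.
Result: Not balanced


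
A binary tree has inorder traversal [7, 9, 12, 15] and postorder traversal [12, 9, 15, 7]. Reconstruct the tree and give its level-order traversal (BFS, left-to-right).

Inorder:   [7, 9, 12, 15]
Postorder: [12, 9, 15, 7]
Algorithm: postorder visits root last, so walk postorder right-to-left;
each value is the root of the current inorder slice — split it at that
value, recurse on the right subtree first, then the left.
Recursive splits:
  root=7; inorder splits into left=[], right=[9, 12, 15]
  root=15; inorder splits into left=[9, 12], right=[]
  root=9; inorder splits into left=[], right=[12]
  root=12; inorder splits into left=[], right=[]
Reconstructed level-order: [7, 15, 9, 12]


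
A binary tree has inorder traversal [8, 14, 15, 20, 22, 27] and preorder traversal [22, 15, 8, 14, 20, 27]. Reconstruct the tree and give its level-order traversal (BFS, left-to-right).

Inorder:  [8, 14, 15, 20, 22, 27]
Preorder: [22, 15, 8, 14, 20, 27]
Algorithm: preorder visits root first, so consume preorder in order;
for each root, split the current inorder slice at that value into
left-subtree inorder and right-subtree inorder, then recurse.
Recursive splits:
  root=22; inorder splits into left=[8, 14, 15, 20], right=[27]
  root=15; inorder splits into left=[8, 14], right=[20]
  root=8; inorder splits into left=[], right=[14]
  root=14; inorder splits into left=[], right=[]
  root=20; inorder splits into left=[], right=[]
  root=27; inorder splits into left=[], right=[]
Reconstructed level-order: [22, 15, 27, 8, 20, 14]


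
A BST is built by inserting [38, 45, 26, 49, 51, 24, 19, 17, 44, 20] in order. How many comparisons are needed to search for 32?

Search path for 32: 38 -> 26
Found: False
Comparisons: 2


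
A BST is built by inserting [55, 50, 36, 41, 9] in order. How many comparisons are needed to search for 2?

Search path for 2: 55 -> 50 -> 36 -> 9
Found: False
Comparisons: 4


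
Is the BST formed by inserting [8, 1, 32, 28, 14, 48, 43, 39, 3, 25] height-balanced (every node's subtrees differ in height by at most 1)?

Tree (level-order array): [8, 1, 32, None, 3, 28, 48, None, None, 14, None, 43, None, None, 25, 39]
Definition: a tree is height-balanced if, at every node, |h(left) - h(right)| <= 1 (empty subtree has height -1).
Bottom-up per-node check:
  node 3: h_left=-1, h_right=-1, diff=0 [OK], height=0
  node 1: h_left=-1, h_right=0, diff=1 [OK], height=1
  node 25: h_left=-1, h_right=-1, diff=0 [OK], height=0
  node 14: h_left=-1, h_right=0, diff=1 [OK], height=1
  node 28: h_left=1, h_right=-1, diff=2 [FAIL (|1--1|=2 > 1)], height=2
  node 39: h_left=-1, h_right=-1, diff=0 [OK], height=0
  node 43: h_left=0, h_right=-1, diff=1 [OK], height=1
  node 48: h_left=1, h_right=-1, diff=2 [FAIL (|1--1|=2 > 1)], height=2
  node 32: h_left=2, h_right=2, diff=0 [OK], height=3
  node 8: h_left=1, h_right=3, diff=2 [FAIL (|1-3|=2 > 1)], height=4
Node 28 violates the condition: |1 - -1| = 2 > 1.
Result: Not balanced


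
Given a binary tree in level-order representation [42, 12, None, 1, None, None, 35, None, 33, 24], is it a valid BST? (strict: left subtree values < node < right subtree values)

Level-order array: [42, 12, None, 1, None, None, 35, None, 33, 24]
Validate using subtree bounds (lo, hi): at each node, require lo < value < hi,
then recurse left with hi=value and right with lo=value.
Preorder trace (stopping at first violation):
  at node 42 with bounds (-inf, +inf): OK
  at node 12 with bounds (-inf, 42): OK
  at node 1 with bounds (-inf, 12): OK
  at node 35 with bounds (1, 12): VIOLATION
Node 35 violates its bound: not (1 < 35 < 12).
Result: Not a valid BST


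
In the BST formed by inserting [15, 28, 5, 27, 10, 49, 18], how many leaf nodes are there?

Tree built from: [15, 28, 5, 27, 10, 49, 18]
Tree (level-order array): [15, 5, 28, None, 10, 27, 49, None, None, 18]
Rule: A leaf has 0 children.
Per-node child counts:
  node 15: 2 child(ren)
  node 5: 1 child(ren)
  node 10: 0 child(ren)
  node 28: 2 child(ren)
  node 27: 1 child(ren)
  node 18: 0 child(ren)
  node 49: 0 child(ren)
Matching nodes: [10, 18, 49]
Count of leaf nodes: 3


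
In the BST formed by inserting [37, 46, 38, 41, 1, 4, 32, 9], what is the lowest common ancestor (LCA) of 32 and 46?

Tree insertion order: [37, 46, 38, 41, 1, 4, 32, 9]
Tree (level-order array): [37, 1, 46, None, 4, 38, None, None, 32, None, 41, 9]
In a BST, the LCA of p=32, q=46 is the first node v on the
root-to-leaf path with p <= v <= q (go left if both < v, right if both > v).
Walk from root:
  at 37: 32 <= 37 <= 46, this is the LCA
LCA = 37


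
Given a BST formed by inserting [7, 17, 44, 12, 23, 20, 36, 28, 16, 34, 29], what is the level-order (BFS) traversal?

Tree insertion order: [7, 17, 44, 12, 23, 20, 36, 28, 16, 34, 29]
Tree (level-order array): [7, None, 17, 12, 44, None, 16, 23, None, None, None, 20, 36, None, None, 28, None, None, 34, 29]
BFS from the root, enqueuing left then right child of each popped node:
  queue [7] -> pop 7, enqueue [17], visited so far: [7]
  queue [17] -> pop 17, enqueue [12, 44], visited so far: [7, 17]
  queue [12, 44] -> pop 12, enqueue [16], visited so far: [7, 17, 12]
  queue [44, 16] -> pop 44, enqueue [23], visited so far: [7, 17, 12, 44]
  queue [16, 23] -> pop 16, enqueue [none], visited so far: [7, 17, 12, 44, 16]
  queue [23] -> pop 23, enqueue [20, 36], visited so far: [7, 17, 12, 44, 16, 23]
  queue [20, 36] -> pop 20, enqueue [none], visited so far: [7, 17, 12, 44, 16, 23, 20]
  queue [36] -> pop 36, enqueue [28], visited so far: [7, 17, 12, 44, 16, 23, 20, 36]
  queue [28] -> pop 28, enqueue [34], visited so far: [7, 17, 12, 44, 16, 23, 20, 36, 28]
  queue [34] -> pop 34, enqueue [29], visited so far: [7, 17, 12, 44, 16, 23, 20, 36, 28, 34]
  queue [29] -> pop 29, enqueue [none], visited so far: [7, 17, 12, 44, 16, 23, 20, 36, 28, 34, 29]
Result: [7, 17, 12, 44, 16, 23, 20, 36, 28, 34, 29]


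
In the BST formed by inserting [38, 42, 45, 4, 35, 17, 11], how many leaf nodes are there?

Tree built from: [38, 42, 45, 4, 35, 17, 11]
Tree (level-order array): [38, 4, 42, None, 35, None, 45, 17, None, None, None, 11]
Rule: A leaf has 0 children.
Per-node child counts:
  node 38: 2 child(ren)
  node 4: 1 child(ren)
  node 35: 1 child(ren)
  node 17: 1 child(ren)
  node 11: 0 child(ren)
  node 42: 1 child(ren)
  node 45: 0 child(ren)
Matching nodes: [11, 45]
Count of leaf nodes: 2


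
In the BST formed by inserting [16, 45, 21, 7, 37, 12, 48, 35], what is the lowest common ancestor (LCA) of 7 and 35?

Tree insertion order: [16, 45, 21, 7, 37, 12, 48, 35]
Tree (level-order array): [16, 7, 45, None, 12, 21, 48, None, None, None, 37, None, None, 35]
In a BST, the LCA of p=7, q=35 is the first node v on the
root-to-leaf path with p <= v <= q (go left if both < v, right if both > v).
Walk from root:
  at 16: 7 <= 16 <= 35, this is the LCA
LCA = 16


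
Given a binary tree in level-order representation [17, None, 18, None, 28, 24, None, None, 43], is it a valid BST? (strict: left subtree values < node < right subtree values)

Level-order array: [17, None, 18, None, 28, 24, None, None, 43]
Validate using subtree bounds (lo, hi): at each node, require lo < value < hi,
then recurse left with hi=value and right with lo=value.
Preorder trace (stopping at first violation):
  at node 17 with bounds (-inf, +inf): OK
  at node 18 with bounds (17, +inf): OK
  at node 28 with bounds (18, +inf): OK
  at node 24 with bounds (18, 28): OK
  at node 43 with bounds (24, 28): VIOLATION
Node 43 violates its bound: not (24 < 43 < 28).
Result: Not a valid BST


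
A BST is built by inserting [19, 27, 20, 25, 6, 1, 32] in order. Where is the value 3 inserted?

Starting tree (level order): [19, 6, 27, 1, None, 20, 32, None, None, None, 25]
Insertion path: 19 -> 6 -> 1
Result: insert 3 as right child of 1
Final tree (level order): [19, 6, 27, 1, None, 20, 32, None, 3, None, 25]


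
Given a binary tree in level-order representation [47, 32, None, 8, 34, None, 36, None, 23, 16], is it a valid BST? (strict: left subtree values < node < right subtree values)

Level-order array: [47, 32, None, 8, 34, None, 36, None, 23, 16]
Validate using subtree bounds (lo, hi): at each node, require lo < value < hi,
then recurse left with hi=value and right with lo=value.
Preorder trace (stopping at first violation):
  at node 47 with bounds (-inf, +inf): OK
  at node 32 with bounds (-inf, 47): OK
  at node 8 with bounds (-inf, 32): OK
  at node 36 with bounds (8, 32): VIOLATION
Node 36 violates its bound: not (8 < 36 < 32).
Result: Not a valid BST


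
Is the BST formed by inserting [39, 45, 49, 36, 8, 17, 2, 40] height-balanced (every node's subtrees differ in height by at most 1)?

Tree (level-order array): [39, 36, 45, 8, None, 40, 49, 2, 17]
Definition: a tree is height-balanced if, at every node, |h(left) - h(right)| <= 1 (empty subtree has height -1).
Bottom-up per-node check:
  node 2: h_left=-1, h_right=-1, diff=0 [OK], height=0
  node 17: h_left=-1, h_right=-1, diff=0 [OK], height=0
  node 8: h_left=0, h_right=0, diff=0 [OK], height=1
  node 36: h_left=1, h_right=-1, diff=2 [FAIL (|1--1|=2 > 1)], height=2
  node 40: h_left=-1, h_right=-1, diff=0 [OK], height=0
  node 49: h_left=-1, h_right=-1, diff=0 [OK], height=0
  node 45: h_left=0, h_right=0, diff=0 [OK], height=1
  node 39: h_left=2, h_right=1, diff=1 [OK], height=3
Node 36 violates the condition: |1 - -1| = 2 > 1.
Result: Not balanced


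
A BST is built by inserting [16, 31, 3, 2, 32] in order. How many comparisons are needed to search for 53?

Search path for 53: 16 -> 31 -> 32
Found: False
Comparisons: 3


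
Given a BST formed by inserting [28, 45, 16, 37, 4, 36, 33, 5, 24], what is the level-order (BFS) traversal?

Tree insertion order: [28, 45, 16, 37, 4, 36, 33, 5, 24]
Tree (level-order array): [28, 16, 45, 4, 24, 37, None, None, 5, None, None, 36, None, None, None, 33]
BFS from the root, enqueuing left then right child of each popped node:
  queue [28] -> pop 28, enqueue [16, 45], visited so far: [28]
  queue [16, 45] -> pop 16, enqueue [4, 24], visited so far: [28, 16]
  queue [45, 4, 24] -> pop 45, enqueue [37], visited so far: [28, 16, 45]
  queue [4, 24, 37] -> pop 4, enqueue [5], visited so far: [28, 16, 45, 4]
  queue [24, 37, 5] -> pop 24, enqueue [none], visited so far: [28, 16, 45, 4, 24]
  queue [37, 5] -> pop 37, enqueue [36], visited so far: [28, 16, 45, 4, 24, 37]
  queue [5, 36] -> pop 5, enqueue [none], visited so far: [28, 16, 45, 4, 24, 37, 5]
  queue [36] -> pop 36, enqueue [33], visited so far: [28, 16, 45, 4, 24, 37, 5, 36]
  queue [33] -> pop 33, enqueue [none], visited so far: [28, 16, 45, 4, 24, 37, 5, 36, 33]
Result: [28, 16, 45, 4, 24, 37, 5, 36, 33]


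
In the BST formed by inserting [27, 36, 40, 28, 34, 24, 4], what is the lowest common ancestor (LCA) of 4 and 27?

Tree insertion order: [27, 36, 40, 28, 34, 24, 4]
Tree (level-order array): [27, 24, 36, 4, None, 28, 40, None, None, None, 34]
In a BST, the LCA of p=4, q=27 is the first node v on the
root-to-leaf path with p <= v <= q (go left if both < v, right if both > v).
Walk from root:
  at 27: 4 <= 27 <= 27, this is the LCA
LCA = 27


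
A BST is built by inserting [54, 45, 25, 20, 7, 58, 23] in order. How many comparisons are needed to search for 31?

Search path for 31: 54 -> 45 -> 25
Found: False
Comparisons: 3


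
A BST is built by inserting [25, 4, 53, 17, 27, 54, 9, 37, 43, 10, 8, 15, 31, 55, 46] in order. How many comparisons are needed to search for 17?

Search path for 17: 25 -> 4 -> 17
Found: True
Comparisons: 3


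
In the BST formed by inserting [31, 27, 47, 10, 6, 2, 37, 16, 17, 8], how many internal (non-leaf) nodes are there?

Tree built from: [31, 27, 47, 10, 6, 2, 37, 16, 17, 8]
Tree (level-order array): [31, 27, 47, 10, None, 37, None, 6, 16, None, None, 2, 8, None, 17]
Rule: An internal node has at least one child.
Per-node child counts:
  node 31: 2 child(ren)
  node 27: 1 child(ren)
  node 10: 2 child(ren)
  node 6: 2 child(ren)
  node 2: 0 child(ren)
  node 8: 0 child(ren)
  node 16: 1 child(ren)
  node 17: 0 child(ren)
  node 47: 1 child(ren)
  node 37: 0 child(ren)
Matching nodes: [31, 27, 10, 6, 16, 47]
Count of internal (non-leaf) nodes: 6


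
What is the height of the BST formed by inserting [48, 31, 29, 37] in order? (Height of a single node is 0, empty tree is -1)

Insertion order: [48, 31, 29, 37]
Tree (level-order array): [48, 31, None, 29, 37]
Compute height bottom-up (empty subtree = -1):
  height(29) = 1 + max(-1, -1) = 0
  height(37) = 1 + max(-1, -1) = 0
  height(31) = 1 + max(0, 0) = 1
  height(48) = 1 + max(1, -1) = 2
Height = 2


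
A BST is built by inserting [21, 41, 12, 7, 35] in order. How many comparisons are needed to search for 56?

Search path for 56: 21 -> 41
Found: False
Comparisons: 2


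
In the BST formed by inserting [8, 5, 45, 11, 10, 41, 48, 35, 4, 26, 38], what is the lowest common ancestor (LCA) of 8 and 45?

Tree insertion order: [8, 5, 45, 11, 10, 41, 48, 35, 4, 26, 38]
Tree (level-order array): [8, 5, 45, 4, None, 11, 48, None, None, 10, 41, None, None, None, None, 35, None, 26, 38]
In a BST, the LCA of p=8, q=45 is the first node v on the
root-to-leaf path with p <= v <= q (go left if both < v, right if both > v).
Walk from root:
  at 8: 8 <= 8 <= 45, this is the LCA
LCA = 8


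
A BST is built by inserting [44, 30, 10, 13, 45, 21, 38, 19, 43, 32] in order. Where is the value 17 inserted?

Starting tree (level order): [44, 30, 45, 10, 38, None, None, None, 13, 32, 43, None, 21, None, None, None, None, 19]
Insertion path: 44 -> 30 -> 10 -> 13 -> 21 -> 19
Result: insert 17 as left child of 19
Final tree (level order): [44, 30, 45, 10, 38, None, None, None, 13, 32, 43, None, 21, None, None, None, None, 19, None, 17]


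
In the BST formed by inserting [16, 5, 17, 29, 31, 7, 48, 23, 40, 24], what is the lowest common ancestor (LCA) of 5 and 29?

Tree insertion order: [16, 5, 17, 29, 31, 7, 48, 23, 40, 24]
Tree (level-order array): [16, 5, 17, None, 7, None, 29, None, None, 23, 31, None, 24, None, 48, None, None, 40]
In a BST, the LCA of p=5, q=29 is the first node v on the
root-to-leaf path with p <= v <= q (go left if both < v, right if both > v).
Walk from root:
  at 16: 5 <= 16 <= 29, this is the LCA
LCA = 16


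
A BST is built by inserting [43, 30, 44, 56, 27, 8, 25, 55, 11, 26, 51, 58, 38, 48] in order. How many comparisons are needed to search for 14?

Search path for 14: 43 -> 30 -> 27 -> 8 -> 25 -> 11
Found: False
Comparisons: 6


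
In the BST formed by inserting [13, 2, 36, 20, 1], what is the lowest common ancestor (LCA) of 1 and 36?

Tree insertion order: [13, 2, 36, 20, 1]
Tree (level-order array): [13, 2, 36, 1, None, 20]
In a BST, the LCA of p=1, q=36 is the first node v on the
root-to-leaf path with p <= v <= q (go left if both < v, right if both > v).
Walk from root:
  at 13: 1 <= 13 <= 36, this is the LCA
LCA = 13


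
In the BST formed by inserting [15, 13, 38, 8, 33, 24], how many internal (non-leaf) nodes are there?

Tree built from: [15, 13, 38, 8, 33, 24]
Tree (level-order array): [15, 13, 38, 8, None, 33, None, None, None, 24]
Rule: An internal node has at least one child.
Per-node child counts:
  node 15: 2 child(ren)
  node 13: 1 child(ren)
  node 8: 0 child(ren)
  node 38: 1 child(ren)
  node 33: 1 child(ren)
  node 24: 0 child(ren)
Matching nodes: [15, 13, 38, 33]
Count of internal (non-leaf) nodes: 4


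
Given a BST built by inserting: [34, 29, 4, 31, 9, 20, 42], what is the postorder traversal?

Tree insertion order: [34, 29, 4, 31, 9, 20, 42]
Tree (level-order array): [34, 29, 42, 4, 31, None, None, None, 9, None, None, None, 20]
Postorder traversal: [20, 9, 4, 31, 29, 42, 34]


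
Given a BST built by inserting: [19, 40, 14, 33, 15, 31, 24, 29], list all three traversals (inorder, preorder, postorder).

Tree insertion order: [19, 40, 14, 33, 15, 31, 24, 29]
Tree (level-order array): [19, 14, 40, None, 15, 33, None, None, None, 31, None, 24, None, None, 29]
Inorder (L, root, R): [14, 15, 19, 24, 29, 31, 33, 40]
Preorder (root, L, R): [19, 14, 15, 40, 33, 31, 24, 29]
Postorder (L, R, root): [15, 14, 29, 24, 31, 33, 40, 19]


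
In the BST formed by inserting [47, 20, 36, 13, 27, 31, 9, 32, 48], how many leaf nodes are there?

Tree built from: [47, 20, 36, 13, 27, 31, 9, 32, 48]
Tree (level-order array): [47, 20, 48, 13, 36, None, None, 9, None, 27, None, None, None, None, 31, None, 32]
Rule: A leaf has 0 children.
Per-node child counts:
  node 47: 2 child(ren)
  node 20: 2 child(ren)
  node 13: 1 child(ren)
  node 9: 0 child(ren)
  node 36: 1 child(ren)
  node 27: 1 child(ren)
  node 31: 1 child(ren)
  node 32: 0 child(ren)
  node 48: 0 child(ren)
Matching nodes: [9, 32, 48]
Count of leaf nodes: 3


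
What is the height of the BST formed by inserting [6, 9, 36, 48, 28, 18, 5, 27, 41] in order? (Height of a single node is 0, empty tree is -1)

Insertion order: [6, 9, 36, 48, 28, 18, 5, 27, 41]
Tree (level-order array): [6, 5, 9, None, None, None, 36, 28, 48, 18, None, 41, None, None, 27]
Compute height bottom-up (empty subtree = -1):
  height(5) = 1 + max(-1, -1) = 0
  height(27) = 1 + max(-1, -1) = 0
  height(18) = 1 + max(-1, 0) = 1
  height(28) = 1 + max(1, -1) = 2
  height(41) = 1 + max(-1, -1) = 0
  height(48) = 1 + max(0, -1) = 1
  height(36) = 1 + max(2, 1) = 3
  height(9) = 1 + max(-1, 3) = 4
  height(6) = 1 + max(0, 4) = 5
Height = 5


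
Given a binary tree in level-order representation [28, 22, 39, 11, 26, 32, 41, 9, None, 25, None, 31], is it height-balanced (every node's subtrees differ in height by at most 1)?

Tree (level-order array): [28, 22, 39, 11, 26, 32, 41, 9, None, 25, None, 31]
Definition: a tree is height-balanced if, at every node, |h(left) - h(right)| <= 1 (empty subtree has height -1).
Bottom-up per-node check:
  node 9: h_left=-1, h_right=-1, diff=0 [OK], height=0
  node 11: h_left=0, h_right=-1, diff=1 [OK], height=1
  node 25: h_left=-1, h_right=-1, diff=0 [OK], height=0
  node 26: h_left=0, h_right=-1, diff=1 [OK], height=1
  node 22: h_left=1, h_right=1, diff=0 [OK], height=2
  node 31: h_left=-1, h_right=-1, diff=0 [OK], height=0
  node 32: h_left=0, h_right=-1, diff=1 [OK], height=1
  node 41: h_left=-1, h_right=-1, diff=0 [OK], height=0
  node 39: h_left=1, h_right=0, diff=1 [OK], height=2
  node 28: h_left=2, h_right=2, diff=0 [OK], height=3
All nodes satisfy the balance condition.
Result: Balanced


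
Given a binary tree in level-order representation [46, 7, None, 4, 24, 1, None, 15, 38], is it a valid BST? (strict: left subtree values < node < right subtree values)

Level-order array: [46, 7, None, 4, 24, 1, None, 15, 38]
Validate using subtree bounds (lo, hi): at each node, require lo < value < hi,
then recurse left with hi=value and right with lo=value.
Preorder trace (stopping at first violation):
  at node 46 with bounds (-inf, +inf): OK
  at node 7 with bounds (-inf, 46): OK
  at node 4 with bounds (-inf, 7): OK
  at node 1 with bounds (-inf, 4): OK
  at node 24 with bounds (7, 46): OK
  at node 15 with bounds (7, 24): OK
  at node 38 with bounds (24, 46): OK
No violation found at any node.
Result: Valid BST


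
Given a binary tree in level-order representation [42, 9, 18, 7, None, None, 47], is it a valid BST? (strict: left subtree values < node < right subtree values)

Level-order array: [42, 9, 18, 7, None, None, 47]
Validate using subtree bounds (lo, hi): at each node, require lo < value < hi,
then recurse left with hi=value and right with lo=value.
Preorder trace (stopping at first violation):
  at node 42 with bounds (-inf, +inf): OK
  at node 9 with bounds (-inf, 42): OK
  at node 7 with bounds (-inf, 9): OK
  at node 18 with bounds (42, +inf): VIOLATION
Node 18 violates its bound: not (42 < 18 < +inf).
Result: Not a valid BST


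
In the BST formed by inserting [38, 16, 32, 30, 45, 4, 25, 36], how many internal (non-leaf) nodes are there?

Tree built from: [38, 16, 32, 30, 45, 4, 25, 36]
Tree (level-order array): [38, 16, 45, 4, 32, None, None, None, None, 30, 36, 25]
Rule: An internal node has at least one child.
Per-node child counts:
  node 38: 2 child(ren)
  node 16: 2 child(ren)
  node 4: 0 child(ren)
  node 32: 2 child(ren)
  node 30: 1 child(ren)
  node 25: 0 child(ren)
  node 36: 0 child(ren)
  node 45: 0 child(ren)
Matching nodes: [38, 16, 32, 30]
Count of internal (non-leaf) nodes: 4


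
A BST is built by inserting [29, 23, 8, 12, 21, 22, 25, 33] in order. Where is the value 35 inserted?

Starting tree (level order): [29, 23, 33, 8, 25, None, None, None, 12, None, None, None, 21, None, 22]
Insertion path: 29 -> 33
Result: insert 35 as right child of 33
Final tree (level order): [29, 23, 33, 8, 25, None, 35, None, 12, None, None, None, None, None, 21, None, 22]


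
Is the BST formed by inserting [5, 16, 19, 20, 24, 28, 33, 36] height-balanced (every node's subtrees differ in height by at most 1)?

Tree (level-order array): [5, None, 16, None, 19, None, 20, None, 24, None, 28, None, 33, None, 36]
Definition: a tree is height-balanced if, at every node, |h(left) - h(right)| <= 1 (empty subtree has height -1).
Bottom-up per-node check:
  node 36: h_left=-1, h_right=-1, diff=0 [OK], height=0
  node 33: h_left=-1, h_right=0, diff=1 [OK], height=1
  node 28: h_left=-1, h_right=1, diff=2 [FAIL (|-1-1|=2 > 1)], height=2
  node 24: h_left=-1, h_right=2, diff=3 [FAIL (|-1-2|=3 > 1)], height=3
  node 20: h_left=-1, h_right=3, diff=4 [FAIL (|-1-3|=4 > 1)], height=4
  node 19: h_left=-1, h_right=4, diff=5 [FAIL (|-1-4|=5 > 1)], height=5
  node 16: h_left=-1, h_right=5, diff=6 [FAIL (|-1-5|=6 > 1)], height=6
  node 5: h_left=-1, h_right=6, diff=7 [FAIL (|-1-6|=7 > 1)], height=7
Node 28 violates the condition: |-1 - 1| = 2 > 1.
Result: Not balanced


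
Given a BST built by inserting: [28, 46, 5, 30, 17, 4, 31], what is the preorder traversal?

Tree insertion order: [28, 46, 5, 30, 17, 4, 31]
Tree (level-order array): [28, 5, 46, 4, 17, 30, None, None, None, None, None, None, 31]
Preorder traversal: [28, 5, 4, 17, 46, 30, 31]


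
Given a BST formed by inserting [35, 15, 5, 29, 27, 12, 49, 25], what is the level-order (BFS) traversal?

Tree insertion order: [35, 15, 5, 29, 27, 12, 49, 25]
Tree (level-order array): [35, 15, 49, 5, 29, None, None, None, 12, 27, None, None, None, 25]
BFS from the root, enqueuing left then right child of each popped node:
  queue [35] -> pop 35, enqueue [15, 49], visited so far: [35]
  queue [15, 49] -> pop 15, enqueue [5, 29], visited so far: [35, 15]
  queue [49, 5, 29] -> pop 49, enqueue [none], visited so far: [35, 15, 49]
  queue [5, 29] -> pop 5, enqueue [12], visited so far: [35, 15, 49, 5]
  queue [29, 12] -> pop 29, enqueue [27], visited so far: [35, 15, 49, 5, 29]
  queue [12, 27] -> pop 12, enqueue [none], visited so far: [35, 15, 49, 5, 29, 12]
  queue [27] -> pop 27, enqueue [25], visited so far: [35, 15, 49, 5, 29, 12, 27]
  queue [25] -> pop 25, enqueue [none], visited so far: [35, 15, 49, 5, 29, 12, 27, 25]
Result: [35, 15, 49, 5, 29, 12, 27, 25]


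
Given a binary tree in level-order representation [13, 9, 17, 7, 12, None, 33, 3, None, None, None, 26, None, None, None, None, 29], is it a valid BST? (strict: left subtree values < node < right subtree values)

Level-order array: [13, 9, 17, 7, 12, None, 33, 3, None, None, None, 26, None, None, None, None, 29]
Validate using subtree bounds (lo, hi): at each node, require lo < value < hi,
then recurse left with hi=value and right with lo=value.
Preorder trace (stopping at first violation):
  at node 13 with bounds (-inf, +inf): OK
  at node 9 with bounds (-inf, 13): OK
  at node 7 with bounds (-inf, 9): OK
  at node 3 with bounds (-inf, 7): OK
  at node 12 with bounds (9, 13): OK
  at node 17 with bounds (13, +inf): OK
  at node 33 with bounds (17, +inf): OK
  at node 26 with bounds (17, 33): OK
  at node 29 with bounds (26, 33): OK
No violation found at any node.
Result: Valid BST


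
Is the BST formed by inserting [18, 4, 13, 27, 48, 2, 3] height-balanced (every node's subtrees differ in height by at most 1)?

Tree (level-order array): [18, 4, 27, 2, 13, None, 48, None, 3]
Definition: a tree is height-balanced if, at every node, |h(left) - h(right)| <= 1 (empty subtree has height -1).
Bottom-up per-node check:
  node 3: h_left=-1, h_right=-1, diff=0 [OK], height=0
  node 2: h_left=-1, h_right=0, diff=1 [OK], height=1
  node 13: h_left=-1, h_right=-1, diff=0 [OK], height=0
  node 4: h_left=1, h_right=0, diff=1 [OK], height=2
  node 48: h_left=-1, h_right=-1, diff=0 [OK], height=0
  node 27: h_left=-1, h_right=0, diff=1 [OK], height=1
  node 18: h_left=2, h_right=1, diff=1 [OK], height=3
All nodes satisfy the balance condition.
Result: Balanced


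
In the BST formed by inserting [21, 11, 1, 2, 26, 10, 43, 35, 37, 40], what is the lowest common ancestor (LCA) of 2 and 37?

Tree insertion order: [21, 11, 1, 2, 26, 10, 43, 35, 37, 40]
Tree (level-order array): [21, 11, 26, 1, None, None, 43, None, 2, 35, None, None, 10, None, 37, None, None, None, 40]
In a BST, the LCA of p=2, q=37 is the first node v on the
root-to-leaf path with p <= v <= q (go left if both < v, right if both > v).
Walk from root:
  at 21: 2 <= 21 <= 37, this is the LCA
LCA = 21


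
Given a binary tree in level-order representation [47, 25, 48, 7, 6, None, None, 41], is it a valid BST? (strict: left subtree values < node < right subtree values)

Level-order array: [47, 25, 48, 7, 6, None, None, 41]
Validate using subtree bounds (lo, hi): at each node, require lo < value < hi,
then recurse left with hi=value and right with lo=value.
Preorder trace (stopping at first violation):
  at node 47 with bounds (-inf, +inf): OK
  at node 25 with bounds (-inf, 47): OK
  at node 7 with bounds (-inf, 25): OK
  at node 41 with bounds (-inf, 7): VIOLATION
Node 41 violates its bound: not (-inf < 41 < 7).
Result: Not a valid BST


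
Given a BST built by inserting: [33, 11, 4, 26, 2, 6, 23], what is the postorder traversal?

Tree insertion order: [33, 11, 4, 26, 2, 6, 23]
Tree (level-order array): [33, 11, None, 4, 26, 2, 6, 23]
Postorder traversal: [2, 6, 4, 23, 26, 11, 33]


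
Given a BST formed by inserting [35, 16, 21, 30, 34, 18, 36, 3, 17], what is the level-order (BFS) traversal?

Tree insertion order: [35, 16, 21, 30, 34, 18, 36, 3, 17]
Tree (level-order array): [35, 16, 36, 3, 21, None, None, None, None, 18, 30, 17, None, None, 34]
BFS from the root, enqueuing left then right child of each popped node:
  queue [35] -> pop 35, enqueue [16, 36], visited so far: [35]
  queue [16, 36] -> pop 16, enqueue [3, 21], visited so far: [35, 16]
  queue [36, 3, 21] -> pop 36, enqueue [none], visited so far: [35, 16, 36]
  queue [3, 21] -> pop 3, enqueue [none], visited so far: [35, 16, 36, 3]
  queue [21] -> pop 21, enqueue [18, 30], visited so far: [35, 16, 36, 3, 21]
  queue [18, 30] -> pop 18, enqueue [17], visited so far: [35, 16, 36, 3, 21, 18]
  queue [30, 17] -> pop 30, enqueue [34], visited so far: [35, 16, 36, 3, 21, 18, 30]
  queue [17, 34] -> pop 17, enqueue [none], visited so far: [35, 16, 36, 3, 21, 18, 30, 17]
  queue [34] -> pop 34, enqueue [none], visited so far: [35, 16, 36, 3, 21, 18, 30, 17, 34]
Result: [35, 16, 36, 3, 21, 18, 30, 17, 34]


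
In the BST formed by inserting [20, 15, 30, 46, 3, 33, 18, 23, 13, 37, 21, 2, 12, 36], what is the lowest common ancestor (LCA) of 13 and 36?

Tree insertion order: [20, 15, 30, 46, 3, 33, 18, 23, 13, 37, 21, 2, 12, 36]
Tree (level-order array): [20, 15, 30, 3, 18, 23, 46, 2, 13, None, None, 21, None, 33, None, None, None, 12, None, None, None, None, 37, None, None, 36]
In a BST, the LCA of p=13, q=36 is the first node v on the
root-to-leaf path with p <= v <= q (go left if both < v, right if both > v).
Walk from root:
  at 20: 13 <= 20 <= 36, this is the LCA
LCA = 20


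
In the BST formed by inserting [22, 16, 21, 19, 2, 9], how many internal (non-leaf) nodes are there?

Tree built from: [22, 16, 21, 19, 2, 9]
Tree (level-order array): [22, 16, None, 2, 21, None, 9, 19]
Rule: An internal node has at least one child.
Per-node child counts:
  node 22: 1 child(ren)
  node 16: 2 child(ren)
  node 2: 1 child(ren)
  node 9: 0 child(ren)
  node 21: 1 child(ren)
  node 19: 0 child(ren)
Matching nodes: [22, 16, 2, 21]
Count of internal (non-leaf) nodes: 4


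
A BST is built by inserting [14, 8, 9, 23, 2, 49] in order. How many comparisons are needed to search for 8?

Search path for 8: 14 -> 8
Found: True
Comparisons: 2


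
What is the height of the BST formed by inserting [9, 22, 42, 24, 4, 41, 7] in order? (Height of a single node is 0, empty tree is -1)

Insertion order: [9, 22, 42, 24, 4, 41, 7]
Tree (level-order array): [9, 4, 22, None, 7, None, 42, None, None, 24, None, None, 41]
Compute height bottom-up (empty subtree = -1):
  height(7) = 1 + max(-1, -1) = 0
  height(4) = 1 + max(-1, 0) = 1
  height(41) = 1 + max(-1, -1) = 0
  height(24) = 1 + max(-1, 0) = 1
  height(42) = 1 + max(1, -1) = 2
  height(22) = 1 + max(-1, 2) = 3
  height(9) = 1 + max(1, 3) = 4
Height = 4


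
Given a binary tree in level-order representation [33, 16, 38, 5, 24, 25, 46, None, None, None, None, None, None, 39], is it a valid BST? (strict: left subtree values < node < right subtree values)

Level-order array: [33, 16, 38, 5, 24, 25, 46, None, None, None, None, None, None, 39]
Validate using subtree bounds (lo, hi): at each node, require lo < value < hi,
then recurse left with hi=value and right with lo=value.
Preorder trace (stopping at first violation):
  at node 33 with bounds (-inf, +inf): OK
  at node 16 with bounds (-inf, 33): OK
  at node 5 with bounds (-inf, 16): OK
  at node 24 with bounds (16, 33): OK
  at node 38 with bounds (33, +inf): OK
  at node 25 with bounds (33, 38): VIOLATION
Node 25 violates its bound: not (33 < 25 < 38).
Result: Not a valid BST


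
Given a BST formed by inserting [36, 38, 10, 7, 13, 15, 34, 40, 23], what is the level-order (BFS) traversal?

Tree insertion order: [36, 38, 10, 7, 13, 15, 34, 40, 23]
Tree (level-order array): [36, 10, 38, 7, 13, None, 40, None, None, None, 15, None, None, None, 34, 23]
BFS from the root, enqueuing left then right child of each popped node:
  queue [36] -> pop 36, enqueue [10, 38], visited so far: [36]
  queue [10, 38] -> pop 10, enqueue [7, 13], visited so far: [36, 10]
  queue [38, 7, 13] -> pop 38, enqueue [40], visited so far: [36, 10, 38]
  queue [7, 13, 40] -> pop 7, enqueue [none], visited so far: [36, 10, 38, 7]
  queue [13, 40] -> pop 13, enqueue [15], visited so far: [36, 10, 38, 7, 13]
  queue [40, 15] -> pop 40, enqueue [none], visited so far: [36, 10, 38, 7, 13, 40]
  queue [15] -> pop 15, enqueue [34], visited so far: [36, 10, 38, 7, 13, 40, 15]
  queue [34] -> pop 34, enqueue [23], visited so far: [36, 10, 38, 7, 13, 40, 15, 34]
  queue [23] -> pop 23, enqueue [none], visited so far: [36, 10, 38, 7, 13, 40, 15, 34, 23]
Result: [36, 10, 38, 7, 13, 40, 15, 34, 23]


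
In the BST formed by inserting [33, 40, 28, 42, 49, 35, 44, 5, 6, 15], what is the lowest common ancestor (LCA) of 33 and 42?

Tree insertion order: [33, 40, 28, 42, 49, 35, 44, 5, 6, 15]
Tree (level-order array): [33, 28, 40, 5, None, 35, 42, None, 6, None, None, None, 49, None, 15, 44]
In a BST, the LCA of p=33, q=42 is the first node v on the
root-to-leaf path with p <= v <= q (go left if both < v, right if both > v).
Walk from root:
  at 33: 33 <= 33 <= 42, this is the LCA
LCA = 33


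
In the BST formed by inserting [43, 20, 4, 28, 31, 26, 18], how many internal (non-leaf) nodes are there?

Tree built from: [43, 20, 4, 28, 31, 26, 18]
Tree (level-order array): [43, 20, None, 4, 28, None, 18, 26, 31]
Rule: An internal node has at least one child.
Per-node child counts:
  node 43: 1 child(ren)
  node 20: 2 child(ren)
  node 4: 1 child(ren)
  node 18: 0 child(ren)
  node 28: 2 child(ren)
  node 26: 0 child(ren)
  node 31: 0 child(ren)
Matching nodes: [43, 20, 4, 28]
Count of internal (non-leaf) nodes: 4


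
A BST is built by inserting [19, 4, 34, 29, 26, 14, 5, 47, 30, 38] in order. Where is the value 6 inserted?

Starting tree (level order): [19, 4, 34, None, 14, 29, 47, 5, None, 26, 30, 38]
Insertion path: 19 -> 4 -> 14 -> 5
Result: insert 6 as right child of 5
Final tree (level order): [19, 4, 34, None, 14, 29, 47, 5, None, 26, 30, 38, None, None, 6]


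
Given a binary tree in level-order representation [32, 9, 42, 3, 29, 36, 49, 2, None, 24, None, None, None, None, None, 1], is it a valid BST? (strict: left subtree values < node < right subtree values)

Level-order array: [32, 9, 42, 3, 29, 36, 49, 2, None, 24, None, None, None, None, None, 1]
Validate using subtree bounds (lo, hi): at each node, require lo < value < hi,
then recurse left with hi=value and right with lo=value.
Preorder trace (stopping at first violation):
  at node 32 with bounds (-inf, +inf): OK
  at node 9 with bounds (-inf, 32): OK
  at node 3 with bounds (-inf, 9): OK
  at node 2 with bounds (-inf, 3): OK
  at node 1 with bounds (-inf, 2): OK
  at node 29 with bounds (9, 32): OK
  at node 24 with bounds (9, 29): OK
  at node 42 with bounds (32, +inf): OK
  at node 36 with bounds (32, 42): OK
  at node 49 with bounds (42, +inf): OK
No violation found at any node.
Result: Valid BST


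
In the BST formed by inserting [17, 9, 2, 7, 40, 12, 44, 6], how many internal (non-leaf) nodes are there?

Tree built from: [17, 9, 2, 7, 40, 12, 44, 6]
Tree (level-order array): [17, 9, 40, 2, 12, None, 44, None, 7, None, None, None, None, 6]
Rule: An internal node has at least one child.
Per-node child counts:
  node 17: 2 child(ren)
  node 9: 2 child(ren)
  node 2: 1 child(ren)
  node 7: 1 child(ren)
  node 6: 0 child(ren)
  node 12: 0 child(ren)
  node 40: 1 child(ren)
  node 44: 0 child(ren)
Matching nodes: [17, 9, 2, 7, 40]
Count of internal (non-leaf) nodes: 5


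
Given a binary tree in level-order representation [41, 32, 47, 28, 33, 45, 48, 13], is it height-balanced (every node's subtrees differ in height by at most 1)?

Tree (level-order array): [41, 32, 47, 28, 33, 45, 48, 13]
Definition: a tree is height-balanced if, at every node, |h(left) - h(right)| <= 1 (empty subtree has height -1).
Bottom-up per-node check:
  node 13: h_left=-1, h_right=-1, diff=0 [OK], height=0
  node 28: h_left=0, h_right=-1, diff=1 [OK], height=1
  node 33: h_left=-1, h_right=-1, diff=0 [OK], height=0
  node 32: h_left=1, h_right=0, diff=1 [OK], height=2
  node 45: h_left=-1, h_right=-1, diff=0 [OK], height=0
  node 48: h_left=-1, h_right=-1, diff=0 [OK], height=0
  node 47: h_left=0, h_right=0, diff=0 [OK], height=1
  node 41: h_left=2, h_right=1, diff=1 [OK], height=3
All nodes satisfy the balance condition.
Result: Balanced


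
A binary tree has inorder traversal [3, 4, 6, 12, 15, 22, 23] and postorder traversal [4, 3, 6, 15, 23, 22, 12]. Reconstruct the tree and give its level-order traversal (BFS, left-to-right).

Inorder:   [3, 4, 6, 12, 15, 22, 23]
Postorder: [4, 3, 6, 15, 23, 22, 12]
Algorithm: postorder visits root last, so walk postorder right-to-left;
each value is the root of the current inorder slice — split it at that
value, recurse on the right subtree first, then the left.
Recursive splits:
  root=12; inorder splits into left=[3, 4, 6], right=[15, 22, 23]
  root=22; inorder splits into left=[15], right=[23]
  root=23; inorder splits into left=[], right=[]
  root=15; inorder splits into left=[], right=[]
  root=6; inorder splits into left=[3, 4], right=[]
  root=3; inorder splits into left=[], right=[4]
  root=4; inorder splits into left=[], right=[]
Reconstructed level-order: [12, 6, 22, 3, 15, 23, 4]


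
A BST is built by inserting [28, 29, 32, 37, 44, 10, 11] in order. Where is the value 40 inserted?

Starting tree (level order): [28, 10, 29, None, 11, None, 32, None, None, None, 37, None, 44]
Insertion path: 28 -> 29 -> 32 -> 37 -> 44
Result: insert 40 as left child of 44
Final tree (level order): [28, 10, 29, None, 11, None, 32, None, None, None, 37, None, 44, 40]


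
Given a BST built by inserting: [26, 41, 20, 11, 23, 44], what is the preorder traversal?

Tree insertion order: [26, 41, 20, 11, 23, 44]
Tree (level-order array): [26, 20, 41, 11, 23, None, 44]
Preorder traversal: [26, 20, 11, 23, 41, 44]
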